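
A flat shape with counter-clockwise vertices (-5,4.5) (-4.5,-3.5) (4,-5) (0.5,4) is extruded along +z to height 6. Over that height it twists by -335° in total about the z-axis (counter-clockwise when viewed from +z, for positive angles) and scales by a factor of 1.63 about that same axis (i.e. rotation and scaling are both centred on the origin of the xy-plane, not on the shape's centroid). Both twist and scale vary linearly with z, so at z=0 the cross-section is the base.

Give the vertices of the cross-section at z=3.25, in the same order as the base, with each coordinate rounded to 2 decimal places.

t = z/height = 3.25/6 = 0.541667
s = 1 + (scale-1)·z/height = 1 + (1.63-1)·3.25/6 = 1.341250
θ = twist·z/height = -335°·3.25/6 = -181.4583° = -3.167045 rad
cos θ = -0.999676, sin θ = 0.025450 (intermediates below are computed at full precision and shown rounded to 5 d.p.)
v1: (-5,4.5) → rotate → (4.88386,-4.62579) → ×s → (6.55047,-6.20434) → (6.55,-6.20)
v2: (-4.5,-3.5) → rotate → (4.58762,3.38434) → ×s → (6.15314,4.53925) → (6.15,4.54)
v3: (4,-5) → rotate → (-3.87145,5.10018) → ×s → (-5.19259,6.84062) → (-5.19,6.84)
v4: (0.5,4) → rotate → (-0.60164,-3.98598) → ×s → (-0.80695,-5.34619) → (-0.81,-5.35)

Cross-section at z=3.25: (6.55,-6.20) (6.15,4.54) (-5.19,6.84) (-0.81,-5.35)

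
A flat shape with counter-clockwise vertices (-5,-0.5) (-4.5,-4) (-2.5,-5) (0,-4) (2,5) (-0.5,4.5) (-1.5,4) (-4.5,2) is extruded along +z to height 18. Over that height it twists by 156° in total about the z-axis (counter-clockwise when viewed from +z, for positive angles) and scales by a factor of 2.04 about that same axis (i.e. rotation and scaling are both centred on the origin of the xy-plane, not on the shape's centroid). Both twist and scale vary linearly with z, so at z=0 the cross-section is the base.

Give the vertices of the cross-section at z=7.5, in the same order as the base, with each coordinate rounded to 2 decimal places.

Cross-section at z=7.5: (-2.38,-6.80) (2.47,-8.27) (4.98,-6.28) (5.20,-2.42) (-5.28,5.63) (-6.15,2.08) (-6.10,0.47) (-5.32,-4.63)

t = z/height = 7.5/18 = 0.416667
s = 1 + (scale-1)·z/height = 1 + (2.04-1)·7.5/18 = 1.433333
θ = twist·z/height = 156°·7.5/18 = 65.0000° = 1.134464 rad
cos θ = 0.422618, sin θ = 0.906308 (intermediates below are computed at full precision and shown rounded to 5 d.p.)
v1: (-5,-0.5) → rotate → (-1.65994,-4.74285) → ×s → (-2.37924,-6.79808) → (-2.38,-6.80)
v2: (-4.5,-4) → rotate → (1.72345,-5.76886) → ×s → (2.47028,-8.26870) → (2.47,-8.27)
v3: (-2.5,-5) → rotate → (3.47499,-4.37886) → ×s → (4.98082,-6.27637) → (4.98,-6.28)
v4: (0,-4) → rotate → (3.62523,-1.69047) → ×s → (5.19616,-2.42301) → (5.20,-2.42)
v5: (2,5) → rotate → (-3.68630,3.92571) → ×s → (-5.28370,5.62685) → (-5.28,5.63)
v6: (-0.5,4.5) → rotate → (-4.28969,1.44863) → ×s → (-6.14856,2.07637) → (-6.15,2.08)
v7: (-1.5,4) → rotate → (-4.25916,0.33101) → ×s → (-6.10479,0.47445) → (-6.10,0.47)
v8: (-4.5,2) → rotate → (-3.71440,-3.23315) → ×s → (-5.32397,-4.63418) → (-5.32,-4.63)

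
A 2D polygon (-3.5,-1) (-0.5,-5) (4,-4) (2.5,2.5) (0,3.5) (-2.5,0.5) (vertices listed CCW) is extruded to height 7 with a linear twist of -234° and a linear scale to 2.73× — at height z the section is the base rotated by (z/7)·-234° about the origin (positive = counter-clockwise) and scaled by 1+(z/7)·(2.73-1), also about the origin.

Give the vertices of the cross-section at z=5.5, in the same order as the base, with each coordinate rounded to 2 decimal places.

t = z/height = 5.5/7 = 0.785714
s = 1 + (scale-1)·z/height = 1 + (2.73-1)·5.5/7 = 2.359286
θ = twist·z/height = -234°·5.5/7 = -183.8571° = -3.208912 rad
cos θ = -0.997735, sin θ = 0.067269 (intermediates below are computed at full precision and shown rounded to 5 d.p.)
v1: (-3.5,-1) → rotate → (3.55934,0.76229) → ×s → (8.39750,1.79847) → (8.40,1.80)
v2: (-0.5,-5) → rotate → (0.83521,4.95504) → ×s → (1.97050,11.69035) → (1.97,11.69)
v3: (4,-4) → rotate → (-3.72186,4.26002) → ×s → (-8.78094,10.05059) → (-8.78,10.05)
v4: (2.5,2.5) → rotate → (-2.66251,-2.32616) → ×s → (-6.28162,-5.48809) → (-6.28,-5.49)
v5: (0,3.5) → rotate → (-0.23544,-3.49207) → ×s → (-0.55547,-8.23880) → (-0.56,-8.24)
v6: (-2.5,0.5) → rotate → (2.46070,-0.66704) → ×s → (5.80550,-1.57374) → (5.81,-1.57)

Cross-section at z=5.5: (8.40,1.80) (1.97,11.69) (-8.78,10.05) (-6.28,-5.49) (-0.56,-8.24) (5.81,-1.57)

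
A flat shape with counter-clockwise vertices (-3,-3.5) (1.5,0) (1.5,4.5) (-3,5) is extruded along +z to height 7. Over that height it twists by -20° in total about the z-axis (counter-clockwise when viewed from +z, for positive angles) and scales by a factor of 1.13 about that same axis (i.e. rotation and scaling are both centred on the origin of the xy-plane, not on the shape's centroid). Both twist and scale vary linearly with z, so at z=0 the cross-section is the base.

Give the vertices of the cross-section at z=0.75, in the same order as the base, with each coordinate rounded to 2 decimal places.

Cross-section at z=0.75: (-3.17,-3.43) (1.52,-0.06) (1.69,4.50) (-2.85,5.18)

t = z/height = 0.75/7 = 0.107143
s = 1 + (scale-1)·z/height = 1 + (1.13-1)·0.75/7 = 1.013929
θ = twist·z/height = -20°·0.75/7 = -2.1429° = -0.037400 rad
cos θ = 0.999301, sin θ = -0.037391 (intermediates below are computed at full precision and shown rounded to 5 d.p.)
v1: (-3,-3.5) → rotate → (-3.12877,-3.38538) → ×s → (-3.17235,-3.43253) → (-3.17,-3.43)
v2: (1.5,0) → rotate → (1.49895,-0.05609) → ×s → (1.51983,-0.05687) → (1.52,-0.06)
v3: (1.5,4.5) → rotate → (1.66721,4.44077) → ×s → (1.69043,4.50262) → (1.69,4.50)
v4: (-3,5) → rotate → (-2.81095,5.10868) → ×s → (-2.85010,5.17983) → (-2.85,5.18)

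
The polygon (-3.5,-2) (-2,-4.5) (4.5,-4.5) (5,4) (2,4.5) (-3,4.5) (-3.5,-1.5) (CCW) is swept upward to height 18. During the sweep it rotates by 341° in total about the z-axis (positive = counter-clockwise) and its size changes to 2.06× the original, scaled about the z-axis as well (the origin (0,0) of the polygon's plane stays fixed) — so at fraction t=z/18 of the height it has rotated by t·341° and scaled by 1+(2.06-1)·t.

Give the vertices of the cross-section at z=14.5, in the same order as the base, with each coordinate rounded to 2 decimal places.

Cross-section at z=14.5: (-4.23,6.16) (-8.62,3.01) (-7.63,-9.00) (8.15,-8.63) (8.62,-3.01) (7.86,6.23) (-3.30,6.24)

t = z/height = 14.5/18 = 0.805556
s = 1 + (scale-1)·z/height = 1 + (2.06-1)·14.5/18 = 1.853889
θ = twist·z/height = 341°·14.5/18 = 274.6944° = 4.794322 rad
cos θ = 0.081842, sin θ = -0.996645 (intermediates below are computed at full precision and shown rounded to 5 d.p.)
v1: (-3.5,-2) → rotate → (-2.27974,3.32457) → ×s → (-4.22638,6.16339) → (-4.23,6.16)
v2: (-2,-4.5) → rotate → (-4.64859,1.62500) → ×s → (-8.61797,3.01257) → (-8.62,3.01)
v3: (4.5,-4.5) → rotate → (-4.11662,-4.85319) → ×s → (-7.63175,-8.99728) → (-7.63,-9.00)
v4: (5,4) → rotate → (4.39579,-4.65586) → ×s → (8.14931,-8.63145) → (8.15,-8.63)
v5: (2,4.5) → rotate → (4.64859,-1.62500) → ×s → (8.61797,-3.01257) → (8.62,-3.01)
v6: (-3,4.5) → rotate → (4.23938,3.35822) → ×s → (7.85934,6.22577) → (7.86,6.23)
v7: (-3.5,-1.5) → rotate → (-1.78141,3.36550) → ×s → (-3.30254,6.23926) → (-3.30,6.24)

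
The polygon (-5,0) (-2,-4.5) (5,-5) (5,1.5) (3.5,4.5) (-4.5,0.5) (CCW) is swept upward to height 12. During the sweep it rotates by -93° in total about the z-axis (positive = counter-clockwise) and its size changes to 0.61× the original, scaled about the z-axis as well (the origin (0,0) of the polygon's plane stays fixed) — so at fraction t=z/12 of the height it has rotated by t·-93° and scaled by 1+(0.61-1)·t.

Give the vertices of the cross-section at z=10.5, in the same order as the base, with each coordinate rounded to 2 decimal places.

t = z/height = 10.5/12 = 0.875
s = 1 + (scale-1)·z/height = 1 + (0.61-1)·10.5/12 = 0.658750
θ = twist·z/height = -93°·10.5/12 = -81.3750° = -1.420262 rad
cos θ = 0.149967, sin θ = -0.988691 (intermediates below are computed at full precision and shown rounded to 5 d.p.)
v1: (-5,0) → rotate → (-0.74983,4.94346) → ×s → (-0.49395,3.25650) → (-0.49,3.26)
v2: (-2,-4.5) → rotate → (-4.74904,1.30253) → ×s → (-3.12843,0.85804) → (-3.13,0.86)
v3: (5,-5) → rotate → (-4.19362,-5.69329) → ×s → (-2.76255,-3.75045) → (-2.76,-3.75)
v4: (5,1.5) → rotate → (2.23287,-4.71851) → ×s → (1.47090,-3.10832) → (1.47,-3.11)
v5: (3.5,4.5) → rotate → (4.97399,-2.78557) → ×s → (3.27662,-1.83499) → (3.28,-1.83)
v6: (-4.5,0.5) → rotate → (-0.18050,4.52409) → ×s → (-0.11891,2.98025) → (-0.12,2.98)

Cross-section at z=10.5: (-0.49,3.26) (-3.13,0.86) (-2.76,-3.75) (1.47,-3.11) (3.28,-1.83) (-0.12,2.98)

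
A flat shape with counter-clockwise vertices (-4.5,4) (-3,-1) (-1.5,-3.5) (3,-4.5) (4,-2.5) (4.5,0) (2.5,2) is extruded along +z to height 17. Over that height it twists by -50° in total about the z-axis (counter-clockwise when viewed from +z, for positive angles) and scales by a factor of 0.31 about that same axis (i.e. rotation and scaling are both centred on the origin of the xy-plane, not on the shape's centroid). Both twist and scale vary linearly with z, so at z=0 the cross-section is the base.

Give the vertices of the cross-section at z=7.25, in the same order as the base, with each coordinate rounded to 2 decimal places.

t = z/height = 7.25/17 = 0.426471
s = 1 + (scale-1)·z/height = 1 + (0.31-1)·7.25/17 = 0.705735
θ = twist·z/height = -50°·7.25/17 = -21.3235° = -0.372166 rad
cos θ = 0.931542, sin θ = -0.363634 (intermediates below are computed at full precision and shown rounded to 5 d.p.)
v1: (-4.5,4) → rotate → (-2.73740,5.36252) → ×s → (-1.93188,3.78452) → (-1.93,3.78)
v2: (-3,-1) → rotate → (-3.15826,0.15936) → ×s → (-2.22890,0.11247) → (-2.23,0.11)
v3: (-1.5,-3.5) → rotate → (-2.67003,-2.71495) → ×s → (-1.88434,-1.91603) → (-1.88,-1.92)
v4: (3,-4.5) → rotate → (1.15827,-5.28284) → ×s → (0.81743,-3.72829) → (0.82,-3.73)
v5: (4,-2.5) → rotate → (2.81708,-3.78339) → ×s → (1.98812,-2.67007) → (1.99,-2.67)
v6: (4.5,0) → rotate → (4.19194,-1.63635) → ×s → (2.95840,-1.15483) → (2.96,-1.15)
v7: (2.5,2) → rotate → (3.05612,0.95400) → ×s → (2.15681,0.67327) → (2.16,0.67)

Cross-section at z=7.25: (-1.93,3.78) (-2.23,0.11) (-1.88,-1.92) (0.82,-3.73) (1.99,-2.67) (2.96,-1.15) (2.16,0.67)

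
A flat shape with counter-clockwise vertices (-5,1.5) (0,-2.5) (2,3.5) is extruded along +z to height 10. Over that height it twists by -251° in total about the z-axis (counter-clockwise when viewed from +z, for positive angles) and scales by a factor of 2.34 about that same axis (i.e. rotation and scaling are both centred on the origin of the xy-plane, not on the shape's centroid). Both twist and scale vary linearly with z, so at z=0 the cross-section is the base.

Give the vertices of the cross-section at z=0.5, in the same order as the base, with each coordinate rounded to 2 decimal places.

t = z/height = 0.5/10 = 0.05
s = 1 + (scale-1)·z/height = 1 + (2.34-1)·0.5/10 = 1.067000
θ = twist·z/height = -251°·0.5/10 = -12.5500° = -0.219039 rad
cos θ = 0.976107, sin θ = -0.217292 (intermediates below are computed at full precision and shown rounded to 5 d.p.)
v1: (-5,1.5) → rotate → (-4.55460,2.55062) → ×s → (-4.85975,2.72151) → (-4.86,2.72)
v2: (0,-2.5) → rotate → (-0.54323,-2.44027) → ×s → (-0.57963,-2.60376) → (-0.58,-2.60)
v3: (2,3.5) → rotate → (2.71273,2.98179) → ×s → (2.89449,3.18157) → (2.89,3.18)

Cross-section at z=0.5: (-4.86,2.72) (-0.58,-2.60) (2.89,3.18)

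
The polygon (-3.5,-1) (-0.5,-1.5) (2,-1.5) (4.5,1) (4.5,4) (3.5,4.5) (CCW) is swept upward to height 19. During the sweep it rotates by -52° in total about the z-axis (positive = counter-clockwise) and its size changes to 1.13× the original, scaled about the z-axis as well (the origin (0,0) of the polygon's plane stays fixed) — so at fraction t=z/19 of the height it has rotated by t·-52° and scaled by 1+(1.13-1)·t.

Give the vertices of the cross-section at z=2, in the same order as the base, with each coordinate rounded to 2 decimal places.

Cross-section at z=2: (-3.63,-0.67) (-0.65,-1.47) (1.87,-1.71) (4.64,0.57) (4.93,3.60) (3.97,4.20)

t = z/height = 2/19 = 0.105263
s = 1 + (scale-1)·z/height = 1 + (1.13-1)·2/19 = 1.013684
θ = twist·z/height = -52°·2/19 = -5.4737° = -0.095534 rad
cos θ = 0.995440, sin θ = -0.095389 (intermediates below are computed at full precision and shown rounded to 5 d.p.)
v1: (-3.5,-1) → rotate → (-3.57943,-0.66158) → ×s → (-3.62841,-0.67063) → (-3.63,-0.67)
v2: (-0.5,-1.5) → rotate → (-0.64080,-1.44547) → ×s → (-0.64957,-1.46525) → (-0.65,-1.47)
v3: (2,-1.5) → rotate → (1.84780,-1.68394) → ×s → (1.87308,-1.70698) → (1.87,-1.71)
v4: (4.5,1) → rotate → (4.57487,0.56619) → ×s → (4.63747,0.57394) → (4.64,0.57)
v5: (4.5,4) → rotate → (4.86103,3.55251) → ×s → (4.92755,3.60113) → (4.93,3.60)
v6: (3.5,4.5) → rotate → (3.91329,4.14562) → ×s → (3.96684,4.20235) → (3.97,4.20)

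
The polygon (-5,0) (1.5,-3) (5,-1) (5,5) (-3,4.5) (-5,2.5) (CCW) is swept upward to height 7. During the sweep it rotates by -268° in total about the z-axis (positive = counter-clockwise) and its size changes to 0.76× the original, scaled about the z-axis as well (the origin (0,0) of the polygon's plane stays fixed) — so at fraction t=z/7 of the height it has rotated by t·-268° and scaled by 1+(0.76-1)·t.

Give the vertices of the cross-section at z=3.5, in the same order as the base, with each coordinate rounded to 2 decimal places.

t = z/height = 3.5/7 = 0.5
s = 1 + (scale-1)·z/height = 1 + (0.76-1)·3.5/7 = 0.880000
θ = twist·z/height = -268°·3.5/7 = -134.0000° = -2.338741 rad
cos θ = -0.694658, sin θ = -0.719340 (intermediates below are computed at full precision and shown rounded to 5 d.p.)
v1: (-5,0) → rotate → (3.47329,3.59670) → ×s → (3.05650,3.16510) → (3.06,3.17)
v2: (1.5,-3) → rotate → (-3.20001,1.00497) → ×s → (-2.81601,0.88437) → (-2.82,0.88)
v3: (5,-1) → rotate → (-4.19263,-2.90204) → ×s → (-3.68952,-2.55380) → (-3.69,-2.55)
v4: (5,5) → rotate → (0.12341,-7.06999) → ×s → (0.10860,-6.22159) → (0.11,-6.22)
v5: (-3,4.5) → rotate → (5.32100,-0.96794) → ×s → (4.68248,-0.85179) → (4.68,-0.85)
v6: (-5,2.5) → rotate → (5.27164,1.86005) → ×s → (4.63904,1.63685) → (4.64,1.64)

Cross-section at z=3.5: (3.06,3.17) (-2.82,0.88) (-3.69,-2.55) (0.11,-6.22) (4.68,-0.85) (4.64,1.64)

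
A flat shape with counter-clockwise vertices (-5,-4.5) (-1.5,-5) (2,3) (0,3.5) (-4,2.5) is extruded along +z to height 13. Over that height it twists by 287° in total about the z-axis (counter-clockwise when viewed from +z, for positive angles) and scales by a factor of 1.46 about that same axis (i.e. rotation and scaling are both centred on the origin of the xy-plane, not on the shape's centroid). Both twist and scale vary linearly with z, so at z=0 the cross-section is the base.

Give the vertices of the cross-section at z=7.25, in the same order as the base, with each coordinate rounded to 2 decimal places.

Cross-section at z=7.25: (7.83,3.17) (3.91,5.26) (-3.65,-2.69) (-1.50,-4.13) (3.65,-4.67)

t = z/height = 7.25/13 = 0.557692
s = 1 + (scale-1)·z/height = 1 + (1.46-1)·7.25/13 = 1.256538
θ = twist·z/height = 287°·7.25/13 = 160.0577° = 2.793534 rad
cos θ = -0.940037, sin θ = 0.341074 (intermediates below are computed at full precision and shown rounded to 5 d.p.)
v1: (-5,-4.5) → rotate → (6.23501,2.52480) → ×s → (7.83454,3.17250) → (7.83,3.17)
v2: (-1.5,-5) → rotate → (3.11542,4.18857) → ×s → (3.91465,5.26310) → (3.91,5.26)
v3: (2,3) → rotate → (-2.90329,-2.13796) → ×s → (-3.64810,-2.68643) → (-3.65,-2.69)
v4: (0,3.5) → rotate → (-1.19376,-3.29013) → ×s → (-1.50000,-4.13417) → (-1.50,-4.13)
v5: (-4,2.5) → rotate → (2.90746,-3.71439) → ×s → (3.65334,-4.66727) → (3.65,-4.67)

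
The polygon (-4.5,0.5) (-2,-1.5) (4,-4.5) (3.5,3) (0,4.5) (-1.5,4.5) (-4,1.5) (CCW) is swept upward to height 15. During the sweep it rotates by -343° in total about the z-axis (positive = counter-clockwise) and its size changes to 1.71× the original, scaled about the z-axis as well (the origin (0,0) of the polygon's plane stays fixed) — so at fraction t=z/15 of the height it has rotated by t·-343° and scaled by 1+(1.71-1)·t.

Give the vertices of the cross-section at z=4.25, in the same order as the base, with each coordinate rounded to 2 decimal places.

t = z/height = 4.25/15 = 0.283333
s = 1 + (scale-1)·z/height = 1 + (1.71-1)·4.25/15 = 1.201167
θ = twist·z/height = -343°·4.25/15 = -97.1833° = -1.696169 rad
cos θ = -0.125045, sin θ = -0.992151 (intermediates below are computed at full precision and shown rounded to 5 d.p.)
v1: (-4.5,0.5) → rotate → (1.05878,4.40216) → ×s → (1.27177,5.28773) → (1.27,5.29)
v2: (-2,-1.5) → rotate → (-1.23814,2.17187) → ×s → (-1.48721,2.60878) → (-1.49,2.61)
v3: (4,-4.5) → rotate → (-4.96486,-3.40590) → ×s → (-5.96362,-4.09106) → (-5.96,-4.09)
v4: (3.5,3) → rotate → (2.53880,-3.84766) → ×s → (3.04952,-4.62168) → (3.05,-4.62)
v5: (0,4.5) → rotate → (4.46468,-0.56270) → ×s → (5.36282,-0.67590) → (5.36,-0.68)
v6: (-1.5,4.5) → rotate → (4.65225,0.92553) → ×s → (5.58812,1.11171) → (5.59,1.11)
v7: (-4,1.5) → rotate → (1.98841,3.78104) → ×s → (2.38841,4.54166) → (2.39,4.54)

Cross-section at z=4.25: (1.27,5.29) (-1.49,2.61) (-5.96,-4.09) (3.05,-4.62) (5.36,-0.68) (5.59,1.11) (2.39,4.54)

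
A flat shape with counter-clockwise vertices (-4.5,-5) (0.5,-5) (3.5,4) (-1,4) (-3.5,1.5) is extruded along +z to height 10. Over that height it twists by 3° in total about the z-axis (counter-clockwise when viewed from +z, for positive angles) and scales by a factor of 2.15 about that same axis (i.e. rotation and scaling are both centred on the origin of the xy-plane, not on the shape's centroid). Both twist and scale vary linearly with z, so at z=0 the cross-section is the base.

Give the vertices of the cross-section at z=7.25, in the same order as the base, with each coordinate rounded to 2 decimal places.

Cross-section at z=7.25: (-7.90,-9.48) (1.26,-9.13) (6.14,7.57) (-2.11,7.26) (-6.52,2.51)

t = z/height = 7.25/10 = 0.725
s = 1 + (scale-1)·z/height = 1 + (2.15-1)·7.25/10 = 1.833750
θ = twist·z/height = 3°·7.25/10 = 2.1750° = 0.037961 rad
cos θ = 0.999280, sin θ = 0.037952 (intermediates below are computed at full precision and shown rounded to 5 d.p.)
v1: (-4.5,-5) → rotate → (-4.30700,-5.16718) → ×s → (-7.89796,-9.47532) → (-7.90,-9.48)
v2: (0.5,-5) → rotate → (0.68940,-4.97742) → ×s → (1.26418,-9.12735) → (1.26,-9.13)
v3: (3.5,4) → rotate → (3.34567,4.12995) → ×s → (6.13512,7.57330) → (6.14,7.57)
v4: (-1,4) → rotate → (-1.15109,3.95917) → ×s → (-2.11081,7.26012) → (-2.11,7.26)
v5: (-3.5,1.5) → rotate → (-3.55441,1.36609) → ×s → (-6.51789,2.50506) → (-6.52,2.51)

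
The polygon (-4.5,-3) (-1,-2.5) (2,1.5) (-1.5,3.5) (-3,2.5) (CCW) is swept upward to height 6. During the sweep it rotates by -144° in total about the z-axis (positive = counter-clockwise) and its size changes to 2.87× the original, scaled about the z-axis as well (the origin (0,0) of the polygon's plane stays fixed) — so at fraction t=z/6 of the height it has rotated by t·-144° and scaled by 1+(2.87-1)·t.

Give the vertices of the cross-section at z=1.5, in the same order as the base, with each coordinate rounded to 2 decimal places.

Cross-section at z=1.5: (-7.93,0.32) (-3.34,-2.11) (3.67,0.06) (1.24,5.45) (-1.41,5.56)

t = z/height = 1.5/6 = 0.25
s = 1 + (scale-1)·z/height = 1 + (2.87-1)·1.5/6 = 1.467500
θ = twist·z/height = -144°·1.5/6 = -36.0000° = -0.628319 rad
cos θ = 0.809017, sin θ = -0.587785 (intermediates below are computed at full precision and shown rounded to 5 d.p.)
v1: (-4.5,-3) → rotate → (-5.40393,0.21798) → ×s → (-7.93027,0.31989) → (-7.93,0.32)
v2: (-1,-2.5) → rotate → (-2.27848,-1.43476) → ×s → (-3.34367,-2.10551) → (-3.34,-2.11)
v3: (2,1.5) → rotate → (2.49971,0.03795) → ×s → (3.66833,0.05570) → (3.67,0.06)
v4: (-1.5,3.5) → rotate → (0.84372,3.71324) → ×s → (1.23816,5.44918) → (1.24,5.45)
v5: (-3,2.5) → rotate → (-0.95759,3.78590) → ×s → (-1.40526,5.55581) → (-1.41,5.56)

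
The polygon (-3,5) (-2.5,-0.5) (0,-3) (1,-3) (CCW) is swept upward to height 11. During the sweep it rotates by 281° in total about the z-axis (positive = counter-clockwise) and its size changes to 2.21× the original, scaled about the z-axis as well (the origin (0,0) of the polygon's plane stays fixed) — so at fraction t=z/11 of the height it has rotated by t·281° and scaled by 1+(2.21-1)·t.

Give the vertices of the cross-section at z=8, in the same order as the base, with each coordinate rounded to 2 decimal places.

Cross-section at z=8: (9.02,-6.24) (3.89,2.80) (-2.33,5.14) (-4.04,4.36)

t = z/height = 8/11 = 0.727273
s = 1 + (scale-1)·z/height = 1 + (2.21-1)·8/11 = 1.880000
θ = twist·z/height = 281°·8/11 = 204.3636° = 3.566818 rad
cos θ = -0.910946, sin θ = -0.412526 (intermediates below are computed at full precision and shown rounded to 5 d.p.)
v1: (-3,5) → rotate → (4.79547,-3.31715) → ×s → (9.01548,-6.23624) → (9.02,-6.24)
v2: (-2.5,-0.5) → rotate → (2.07110,1.48679) → ×s → (3.89367,2.79516) → (3.89,2.80)
v3: (0,-3) → rotate → (-1.23758,2.73284) → ×s → (-2.32665,5.13773) → (-2.33,5.14)
v4: (1,-3) → rotate → (-2.14852,2.32031) → ×s → (-4.03923,4.36218) → (-4.04,4.36)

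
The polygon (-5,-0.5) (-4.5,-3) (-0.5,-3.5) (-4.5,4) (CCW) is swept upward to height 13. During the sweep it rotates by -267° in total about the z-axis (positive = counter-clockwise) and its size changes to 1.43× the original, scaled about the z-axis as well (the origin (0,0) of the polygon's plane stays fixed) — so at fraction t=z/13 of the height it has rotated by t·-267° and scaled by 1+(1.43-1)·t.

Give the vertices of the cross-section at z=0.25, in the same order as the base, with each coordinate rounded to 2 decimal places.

t = z/height = 0.25/13 = 0.0192308
s = 1 + (scale-1)·z/height = 1 + (1.43-1)·0.25/13 = 1.008269
θ = twist·z/height = -267°·0.25/13 = -5.1346° = -0.089616 rad
cos θ = 0.995987, sin θ = -0.089496 (intermediates below are computed at full precision and shown rounded to 5 d.p.)
v1: (-5,-0.5) → rotate → (-5.02468,-0.05051) → ×s → (-5.06623,-0.05093) → (-5.07,-0.05)
v2: (-4.5,-3) → rotate → (-4.75043,-2.58523) → ×s → (-4.78971,-2.60661) → (-4.79,-2.61)
v3: (-0.5,-3.5) → rotate → (-0.81123,-3.44121) → ×s → (-0.81794,-3.46966) → (-0.82,-3.47)
v4: (-4.5,4) → rotate → (-4.12396,4.38668) → ×s → (-4.15806,4.42296) → (-4.16,4.42)

Cross-section at z=0.25: (-5.07,-0.05) (-4.79,-2.61) (-0.82,-3.47) (-4.16,4.42)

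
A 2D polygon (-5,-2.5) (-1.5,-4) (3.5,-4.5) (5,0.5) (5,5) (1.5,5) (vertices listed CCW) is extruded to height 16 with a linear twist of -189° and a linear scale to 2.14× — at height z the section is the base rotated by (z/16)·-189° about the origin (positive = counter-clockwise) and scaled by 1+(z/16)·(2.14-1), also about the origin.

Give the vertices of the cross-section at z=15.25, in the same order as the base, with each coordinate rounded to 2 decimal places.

t = z/height = 15.25/16 = 0.953125
s = 1 + (scale-1)·z/height = 1 + (2.14-1)·15.25/16 = 2.086563
θ = twist·z/height = -189°·15.25/16 = -180.1406° = -3.144047 rad
cos θ = -0.999997, sin θ = 0.002454 (intermediates below are computed at full precision and shown rounded to 5 d.p.)
v1: (-5,-2.5) → rotate → (5.00612,2.48772) → ×s → (10.44558,5.19078) → (10.45,5.19)
v2: (-1.5,-4) → rotate → (1.50981,3.99631) → ×s → (3.15032,8.33854) → (3.15,8.34)
v3: (3.5,-4.5) → rotate → (-3.48894,4.50858) → ×s → (-7.27990,9.40743) → (-7.28,9.41)
v4: (5,0.5) → rotate → (-5.00121,-0.48773) → ×s → (-10.43534,-1.01767) → (-10.44,-1.02)
v5: (5,5) → rotate → (-5.01226,-4.98771) → ×s → (-10.45839,-10.40718) → (-10.46,-10.41)
v6: (1.5,5) → rotate → (-1.51227,-4.99630) → ×s → (-3.15544,-10.42510) → (-3.16,-10.43)

Cross-section at z=15.25: (10.45,5.19) (3.15,8.34) (-7.28,9.41) (-10.44,-1.02) (-10.46,-10.41) (-3.16,-10.43)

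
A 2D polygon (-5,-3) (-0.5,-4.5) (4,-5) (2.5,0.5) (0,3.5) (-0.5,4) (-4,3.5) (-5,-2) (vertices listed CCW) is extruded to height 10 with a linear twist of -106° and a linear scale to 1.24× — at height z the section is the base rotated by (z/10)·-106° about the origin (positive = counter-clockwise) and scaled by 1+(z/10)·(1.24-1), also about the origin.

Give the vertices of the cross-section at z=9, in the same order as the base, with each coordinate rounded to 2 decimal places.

t = z/height = 9/10 = 0.9
s = 1 + (scale-1)·z/height = 1 + (1.24-1)·9/10 = 1.216000
θ = twist·z/height = -106°·9/10 = -95.4000° = -1.665044 rad
cos θ = -0.094108, sin θ = -0.995562 (intermediates below are computed at full precision and shown rounded to 5 d.p.)
v1: (-5,-3) → rotate → (-2.51614,5.26013) → ×s → (-3.05963,6.39632) → (-3.06,6.40)
v2: (-0.5,-4.5) → rotate → (-4.43297,0.92127) → ×s → (-5.39050,1.12026) → (-5.39,1.12)
v3: (4,-5) → rotate → (-5.35424,-3.51171) → ×s → (-6.51076,-4.27023) → (-6.51,-4.27)
v4: (2.5,0.5) → rotate → (0.26251,-2.53596) → ×s → (0.31921,-3.08373) → (0.32,-3.08)
v5: (0,3.5) → rotate → (3.48447,-0.32938) → ×s → (4.23711,-0.40052) → (4.24,-0.40)
v6: (-0.5,4) → rotate → (4.02930,0.12135) → ×s → (4.89963,0.14756) → (4.90,0.15)
v7: (-4,3.5) → rotate → (3.86090,3.65287) → ×s → (4.69485,4.44189) → (4.69,4.44)
v8: (-5,-2) → rotate → (-1.52058,5.16603) → ×s → (-1.84903,6.28189) → (-1.85,6.28)

Cross-section at z=9: (-3.06,6.40) (-5.39,1.12) (-6.51,-4.27) (0.32,-3.08) (4.24,-0.40) (4.90,0.15) (4.69,4.44) (-1.85,6.28)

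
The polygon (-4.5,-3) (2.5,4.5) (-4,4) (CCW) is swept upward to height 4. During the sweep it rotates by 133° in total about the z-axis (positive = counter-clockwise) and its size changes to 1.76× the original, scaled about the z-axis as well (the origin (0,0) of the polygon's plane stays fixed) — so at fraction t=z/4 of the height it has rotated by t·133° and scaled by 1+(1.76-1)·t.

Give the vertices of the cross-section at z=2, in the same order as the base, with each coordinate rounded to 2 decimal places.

t = z/height = 2/4 = 0.5
s = 1 + (scale-1)·z/height = 1 + (1.76-1)·2/4 = 1.380000
θ = twist·z/height = 133°·2/4 = 66.5000° = 1.160644 rad
cos θ = 0.398749, sin θ = 0.917060 (intermediates below are computed at full precision and shown rounded to 5 d.p.)
v1: (-4.5,-3) → rotate → (0.95681,-5.32302) → ×s → (1.32040,-7.34576) → (1.32,-7.35)
v2: (2.5,4.5) → rotate → (-3.12990,4.08702) → ×s → (-4.31926,5.64009) → (-4.32,5.64)
v3: (-4,4) → rotate → (-5.26324,-2.07324) → ×s → (-7.26327,-2.86108) → (-7.26,-2.86)

Cross-section at z=2: (1.32,-7.35) (-4.32,5.64) (-7.26,-2.86)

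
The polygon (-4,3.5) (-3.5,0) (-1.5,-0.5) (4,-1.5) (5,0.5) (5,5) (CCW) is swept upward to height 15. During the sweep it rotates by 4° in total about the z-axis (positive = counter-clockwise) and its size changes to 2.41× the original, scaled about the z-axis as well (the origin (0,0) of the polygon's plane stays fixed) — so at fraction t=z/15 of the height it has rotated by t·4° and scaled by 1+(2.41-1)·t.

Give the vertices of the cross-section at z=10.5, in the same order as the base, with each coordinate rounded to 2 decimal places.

t = z/height = 10.5/15 = 0.7
s = 1 + (scale-1)·z/height = 1 + (2.41-1)·10.5/15 = 1.987000
θ = twist·z/height = 4°·10.5/15 = 2.8000° = 0.048869 rad
cos θ = 0.998806, sin θ = 0.048850 (intermediates below are computed at full precision and shown rounded to 5 d.p.)
v1: (-4,3.5) → rotate → (-4.16620,3.30042) → ×s → (-8.27824,6.55794) → (-8.28,6.56)
v2: (-3.5,0) → rotate → (-3.49582,-0.17097) → ×s → (-6.94620,-0.33973) → (-6.95,-0.34)
v3: (-1.5,-0.5) → rotate → (-1.47378,-0.57268) → ×s → (-2.92841,-1.13791) → (-2.93,-1.14)
v4: (4,-1.5) → rotate → (4.06850,-1.30281) → ×s → (8.08411,-2.58868) → (8.08,-2.59)
v5: (5,0.5) → rotate → (4.96961,0.74365) → ×s → (9.87461,1.47764) → (9.87,1.48)
v6: (5,5) → rotate → (4.74978,5.23828) → ×s → (9.43782,10.40846) → (9.44,10.41)

Cross-section at z=10.5: (-8.28,6.56) (-6.95,-0.34) (-2.93,-1.14) (8.08,-2.59) (9.87,1.48) (9.44,10.41)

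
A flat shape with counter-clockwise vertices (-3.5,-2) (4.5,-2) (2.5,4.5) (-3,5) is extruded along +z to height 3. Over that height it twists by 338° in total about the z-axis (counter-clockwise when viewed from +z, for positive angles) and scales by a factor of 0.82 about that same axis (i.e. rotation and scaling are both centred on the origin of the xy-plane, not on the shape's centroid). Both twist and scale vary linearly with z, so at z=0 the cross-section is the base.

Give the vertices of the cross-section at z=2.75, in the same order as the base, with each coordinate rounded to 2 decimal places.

t = z/height = 2.75/3 = 0.916667
s = 1 + (scale-1)·z/height = 1 + (0.82-1)·2.75/3 = 0.835000
θ = twist·z/height = 338°·2.75/3 = 309.8333° = 5.407612 rad
cos θ = 0.640557, sin θ = -0.767911 (intermediates below are computed at full precision and shown rounded to 5 d.p.)
v1: (-3.5,-2) → rotate → (-3.77777,1.40658) → ×s → (-3.15444,1.17449) → (-3.15,1.17)
v2: (4.5,-2) → rotate → (1.34668,-4.73671) → ×s → (1.12448,-3.95516) → (1.12,-3.96)
v3: (2.5,4.5) → rotate → (5.05699,0.96273) → ×s → (4.22259,0.80388) → (4.22,0.80)
v4: (-3,5) → rotate → (1.91789,5.50652) → ×s → (1.60143,4.59794) → (1.60,4.60)

Cross-section at z=2.75: (-3.15,1.17) (1.12,-3.96) (4.22,0.80) (1.60,4.60)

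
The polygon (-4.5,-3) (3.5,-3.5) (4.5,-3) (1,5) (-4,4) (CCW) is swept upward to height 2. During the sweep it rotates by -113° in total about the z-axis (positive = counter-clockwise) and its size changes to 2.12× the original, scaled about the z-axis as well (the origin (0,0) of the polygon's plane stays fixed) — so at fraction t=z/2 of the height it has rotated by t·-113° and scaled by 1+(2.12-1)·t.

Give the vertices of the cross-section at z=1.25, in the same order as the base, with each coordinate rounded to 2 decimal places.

Cross-section at z=1.25: (-7.35,5.52) (-3.64,-7.59) (-2.27,-8.91) (8.58,1.22) (4.16,8.67)

t = z/height = 1.25/2 = 0.625
s = 1 + (scale-1)·z/height = 1 + (2.12-1)·1.25/2 = 1.700000
θ = twist·z/height = -113°·1.25/2 = -70.6250° = -1.232639 rad
cos θ = 0.331750, sin θ = -0.943368 (intermediates below are computed at full precision and shown rounded to 5 d.p.)
v1: (-4.5,-3) → rotate → (-4.32298,3.24991) → ×s → (-7.34906,5.52484) → (-7.35,5.52)
v2: (3.5,-3.5) → rotate → (-2.14066,-4.46291) → ×s → (-3.63913,-7.58695) → (-3.64,-7.59)
v3: (4.5,-3) → rotate → (-1.33723,-5.24040) → ×s → (-2.27329,-8.90868) → (-2.27,-8.91)
v4: (1,5) → rotate → (5.04859,0.71538) → ×s → (8.58260,1.21615) → (8.58,1.22)
v5: (-4,4) → rotate → (2.44647,5.10047) → ×s → (4.15900,8.67080) → (4.16,8.67)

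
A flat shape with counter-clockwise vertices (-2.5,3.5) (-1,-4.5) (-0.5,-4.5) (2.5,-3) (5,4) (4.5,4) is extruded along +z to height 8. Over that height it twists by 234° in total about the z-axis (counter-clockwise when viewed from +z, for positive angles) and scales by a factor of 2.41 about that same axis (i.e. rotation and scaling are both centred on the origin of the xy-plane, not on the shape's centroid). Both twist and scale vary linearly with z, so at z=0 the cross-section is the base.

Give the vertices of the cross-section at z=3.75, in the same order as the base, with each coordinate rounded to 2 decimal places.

Cross-section at z=3.75: (-4.07,-5.87) (7.60,0.95) (7.32,1.74) (3.29,5.59) (-9.05,5.58) (-8.77,4.80)

t = z/height = 3.75/8 = 0.46875
s = 1 + (scale-1)·z/height = 1 + (2.41-1)·3.75/8 = 1.660938
θ = twist·z/height = 234°·3.75/8 = 109.6875° = 1.914408 rad
cos θ = -0.336890, sin θ = 0.941544 (intermediates below are computed at full precision and shown rounded to 5 d.p.)
v1: (-2.5,3.5) → rotate → (-2.45318,-3.53297) → ×s → (-4.07458,-5.86805) → (-4.07,-5.87)
v2: (-1,-4.5) → rotate → (4.57384,0.57446) → ×s → (7.59686,0.95414) → (7.60,0.95)
v3: (-0.5,-4.5) → rotate → (4.40539,1.04523) → ×s → (7.31708,1.73607) → (7.32,1.74)
v4: (2.5,-3) → rotate → (1.98241,3.36453) → ×s → (3.29266,5.58827) → (3.29,5.59)
v5: (5,4) → rotate → (-5.45063,3.36016) → ×s → (-9.05315,5.58102) → (-9.05,5.58)
v6: (4.5,4) → rotate → (-5.28218,2.88939) → ×s → (-8.77337,4.79909) → (-8.77,4.80)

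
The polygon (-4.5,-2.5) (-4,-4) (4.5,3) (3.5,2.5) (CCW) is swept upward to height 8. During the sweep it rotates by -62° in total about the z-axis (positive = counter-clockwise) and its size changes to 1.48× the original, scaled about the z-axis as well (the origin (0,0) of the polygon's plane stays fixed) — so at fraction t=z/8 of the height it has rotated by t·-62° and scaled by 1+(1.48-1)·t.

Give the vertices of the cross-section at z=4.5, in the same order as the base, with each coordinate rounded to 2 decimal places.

Cross-section at z=4.5: (-6.50,0.66) (-7.07,-1.26) (6.87,-0.14) (5.46,0.06)

t = z/height = 4.5/8 = 0.5625
s = 1 + (scale-1)·z/height = 1 + (1.48-1)·4.5/8 = 1.270000
θ = twist·z/height = -62°·4.5/8 = -34.8750° = -0.608684 rad
cos θ = 0.820401, sin θ = -0.571788 (intermediates below are computed at full precision and shown rounded to 5 d.p.)
v1: (-4.5,-2.5) → rotate → (-5.12128,0.52204) → ×s → (-6.50402,0.66299) → (-6.50,0.66)
v2: (-4,-4) → rotate → (-5.56876,-0.99445) → ×s → (-7.07232,-1.26296) → (-7.07,-1.26)
v3: (4.5,3) → rotate → (5.40717,-0.11184) → ×s → (6.86711,-0.14204) → (6.87,-0.14)
v4: (3.5,2.5) → rotate → (4.30087,0.04975) → ×s → (5.46211,0.06318) → (5.46,0.06)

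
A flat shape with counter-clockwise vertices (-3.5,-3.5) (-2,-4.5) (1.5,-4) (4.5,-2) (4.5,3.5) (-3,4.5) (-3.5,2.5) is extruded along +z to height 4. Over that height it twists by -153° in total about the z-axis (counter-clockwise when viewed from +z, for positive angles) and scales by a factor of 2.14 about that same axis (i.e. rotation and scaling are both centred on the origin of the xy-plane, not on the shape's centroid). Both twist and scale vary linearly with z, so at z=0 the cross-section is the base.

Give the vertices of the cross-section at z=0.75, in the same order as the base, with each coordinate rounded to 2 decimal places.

Cross-section at z=0.75: (-5.77,-1.69) (-4.75,-3.63) (-0.73,-5.13) (3.63,-4.75) (6.83,1.10) (-0.57,6.54) (-2.27,4.70)

t = z/height = 0.75/4 = 0.1875
s = 1 + (scale-1)·z/height = 1 + (2.14-1)·0.75/4 = 1.213750
θ = twist·z/height = -153°·0.75/4 = -28.6875° = -0.500691 rad
cos θ = 0.877251, sin θ = -0.480032 (intermediates below are computed at full precision and shown rounded to 5 d.p.)
v1: (-3.5,-3.5) → rotate → (-4.75049,-1.39027) → ×s → (-5.76591,-1.68744) → (-5.77,-1.69)
v2: (-2,-4.5) → rotate → (-3.91465,-2.98756) → ×s → (-4.75140,-3.62616) → (-4.75,-3.63)
v3: (1.5,-4) → rotate → (-0.60425,-4.22905) → ×s → (-0.73341,-5.13301) → (-0.73,-5.13)
v4: (4.5,-2) → rotate → (2.98756,-3.91465) → ×s → (3.62616,-4.75140) → (3.63,-4.75)
v5: (4.5,3.5) → rotate → (5.62774,0.91023) → ×s → (6.83067,1.10480) → (6.83,1.10)
v6: (-3,4.5) → rotate → (-0.47161,5.38773) → ×s → (-0.57241,6.53935) → (-0.57,6.54)
v7: (-3.5,2.5) → rotate → (-1.87030,3.87324) → ×s → (-2.27007,4.70114) → (-2.27,4.70)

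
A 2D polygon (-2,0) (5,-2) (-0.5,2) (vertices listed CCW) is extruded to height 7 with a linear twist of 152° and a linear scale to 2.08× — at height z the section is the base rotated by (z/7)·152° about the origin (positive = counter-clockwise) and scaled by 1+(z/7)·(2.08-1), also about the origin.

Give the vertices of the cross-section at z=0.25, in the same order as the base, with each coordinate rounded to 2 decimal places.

Cross-section at z=0.25: (-2.07,-0.20) (5.37,-1.58) (-0.71,2.02)

t = z/height = 0.25/7 = 0.0357143
s = 1 + (scale-1)·z/height = 1 + (2.08-1)·0.25/7 = 1.038571
θ = twist·z/height = 152°·0.25/7 = 5.4286° = 0.094746 rad
cos θ = 0.995515, sin θ = 0.094605 (intermediates below are computed at full precision and shown rounded to 5 d.p.)
v1: (-2,0) → rotate → (-1.99103,-0.18921) → ×s → (-2.06783,-0.19651) → (-2.07,-0.20)
v2: (5,-2) → rotate → (5.16678,-1.51801) → ×s → (5.36607,-1.57656) → (5.37,-1.58)
v3: (-0.5,2) → rotate → (-0.68697,1.94373) → ×s → (-0.71346,2.01870) → (-0.71,2.02)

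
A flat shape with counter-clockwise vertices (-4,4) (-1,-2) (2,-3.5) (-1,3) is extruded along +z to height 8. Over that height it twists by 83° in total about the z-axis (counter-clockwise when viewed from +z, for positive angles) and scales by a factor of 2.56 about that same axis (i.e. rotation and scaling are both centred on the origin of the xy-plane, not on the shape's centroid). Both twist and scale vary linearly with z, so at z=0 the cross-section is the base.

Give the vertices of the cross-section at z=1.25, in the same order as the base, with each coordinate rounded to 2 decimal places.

t = z/height = 1.25/8 = 0.15625
s = 1 + (scale-1)·z/height = 1 + (2.56-1)·1.25/8 = 1.243750
θ = twist·z/height = 83°·1.25/8 = 12.9688° = 0.226347 rad
cos θ = 0.974493, sin θ = 0.224420 (intermediates below are computed at full precision and shown rounded to 5 d.p.)
v1: (-4,4) → rotate → (-4.79565,3.00029) → ×s → (-5.96459,3.73161) → (-5.96,3.73)
v2: (-1,-2) → rotate → (-0.52565,-2.17340) → ×s → (-0.65378,-2.70317) → (-0.65,-2.70)
v3: (2,-3.5) → rotate → (2.73445,-2.96188) → ×s → (3.40098,-3.68384) → (3.40,-3.68)
v4: (-1,3) → rotate → (-1.64775,2.69906) → ×s → (-2.04939,3.35695) → (-2.05,3.36)

Cross-section at z=1.25: (-5.96,3.73) (-0.65,-2.70) (3.40,-3.68) (-2.05,3.36)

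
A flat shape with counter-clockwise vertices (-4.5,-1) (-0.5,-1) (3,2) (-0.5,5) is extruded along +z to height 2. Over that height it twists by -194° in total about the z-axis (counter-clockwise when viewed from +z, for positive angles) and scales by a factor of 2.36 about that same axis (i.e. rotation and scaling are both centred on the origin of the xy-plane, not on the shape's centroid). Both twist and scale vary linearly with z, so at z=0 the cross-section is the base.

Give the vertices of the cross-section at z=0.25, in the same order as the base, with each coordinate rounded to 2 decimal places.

t = z/height = 0.25/2 = 0.125
s = 1 + (scale-1)·z/height = 1 + (2.36-1)·0.25/2 = 1.170000
θ = twist·z/height = -194°·0.25/2 = -24.2500° = -0.423242 rad
cos θ = 0.911762, sin θ = -0.410719 (intermediates below are computed at full precision and shown rounded to 5 d.p.)
v1: (-4.5,-1) → rotate → (-4.51365,0.93647) → ×s → (-5.28097,1.09567) → (-5.28,1.10)
v2: (-0.5,-1) → rotate → (-0.86660,-0.70640) → ×s → (-1.01392,-0.82649) → (-1.01,-0.83)
v3: (3,2) → rotate → (3.55672,0.59137) → ×s → (4.16137,0.69190) → (4.16,0.69)
v4: (-0.5,5) → rotate → (1.59771,4.76417) → ×s → (1.86932,5.57408) → (1.87,5.57)

Cross-section at z=0.25: (-5.28,1.10) (-1.01,-0.83) (4.16,0.69) (1.87,5.57)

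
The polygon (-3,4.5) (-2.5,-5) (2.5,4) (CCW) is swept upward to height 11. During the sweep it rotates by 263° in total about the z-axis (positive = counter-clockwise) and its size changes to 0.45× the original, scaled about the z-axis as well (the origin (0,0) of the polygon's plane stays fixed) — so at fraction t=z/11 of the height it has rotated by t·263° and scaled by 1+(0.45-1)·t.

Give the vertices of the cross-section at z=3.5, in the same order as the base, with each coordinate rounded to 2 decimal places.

t = z/height = 3.5/11 = 0.318182
s = 1 + (scale-1)·z/height = 1 + (0.45-1)·3.5/11 = 0.825000
θ = twist·z/height = 263°·3.5/11 = 83.6818° = 1.460523 rad
cos θ = 0.110050, sin θ = 0.993926 (intermediates below are computed at full precision and shown rounded to 5 d.p.)
v1: (-3,4.5) → rotate → (-4.80282,-2.48655) → ×s → (-3.96232,-2.05141) → (-3.96,-2.05)
v2: (-2.5,-5) → rotate → (4.69451,-3.03506) → ×s → (3.87297,-2.50393) → (3.87,-2.50)
v3: (2.5,4) → rotate → (-3.70058,2.92501) → ×s → (-3.05298,2.41314) → (-3.05,2.41)

Cross-section at z=3.5: (-3.96,-2.05) (3.87,-2.50) (-3.05,2.41)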